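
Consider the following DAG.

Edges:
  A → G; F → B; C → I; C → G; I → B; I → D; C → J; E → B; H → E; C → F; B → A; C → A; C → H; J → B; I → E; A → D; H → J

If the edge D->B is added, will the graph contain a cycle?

Adding D→B creates a cycle iff B can already reach D.
Path from B: B → A → D.
So B → … → D → B is a cycle.

Yes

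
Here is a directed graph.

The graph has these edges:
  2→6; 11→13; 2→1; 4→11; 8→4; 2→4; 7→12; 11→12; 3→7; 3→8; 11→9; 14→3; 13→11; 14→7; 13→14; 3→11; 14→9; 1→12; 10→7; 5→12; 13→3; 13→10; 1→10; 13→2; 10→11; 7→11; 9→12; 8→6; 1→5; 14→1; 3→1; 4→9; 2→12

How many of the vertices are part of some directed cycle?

A vertex is on a directed cycle iff it belongs to a strongly connected component of size ≥ 2 (or has a self-loop).
The vertices on cycles are {1, 2, 3, 4, 7, 8, 10, 11, 13, 14} — 10 in total.

10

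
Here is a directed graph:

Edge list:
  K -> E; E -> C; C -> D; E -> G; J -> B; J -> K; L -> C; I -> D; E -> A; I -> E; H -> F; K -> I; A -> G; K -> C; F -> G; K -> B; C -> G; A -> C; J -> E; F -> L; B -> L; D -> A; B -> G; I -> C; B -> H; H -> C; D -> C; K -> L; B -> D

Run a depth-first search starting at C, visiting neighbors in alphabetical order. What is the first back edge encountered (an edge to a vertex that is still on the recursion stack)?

DFS from C (visiting neighbors in alphabetical order); mark gray on enter, black on exit:
C gray
  D gray
    A gray
      A→C: C is gray → back edge
First back edge: A → C.

A→C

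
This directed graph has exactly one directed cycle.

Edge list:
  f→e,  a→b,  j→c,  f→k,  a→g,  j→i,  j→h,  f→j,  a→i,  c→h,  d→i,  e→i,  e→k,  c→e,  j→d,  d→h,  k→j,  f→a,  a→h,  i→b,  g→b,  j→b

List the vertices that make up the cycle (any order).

c, e, j, k

DFS with gray/black marking from j:
j gray
  d gray
    h gray
    h black
    i gray
      b gray
      b black
    i black
  d black
  j→h: h black — skip
  c gray
    e gray
      e→i: i black — skip
      k gray
        k→j: j is gray → back edge
Back edge closes the cycle j → c → e → k → j; its vertices are {c, e, j, k}.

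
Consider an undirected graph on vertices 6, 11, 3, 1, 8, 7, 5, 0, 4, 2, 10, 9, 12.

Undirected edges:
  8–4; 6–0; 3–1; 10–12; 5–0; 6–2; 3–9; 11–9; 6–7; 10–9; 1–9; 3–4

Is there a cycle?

DFS, tracking each vertex's parent; an edge to a visited non-parent vertex closes a cycle.
Start from 2:
visit 2 (parent –)
  visit 6 (parent 2)
    6–2: parent, skip
    visit 7 (parent 6)
      7–6: parent, skip
    visit 0 (parent 6)
      visit 5 (parent 0)
        5–0: parent, skip
      0–6: parent, skip
visit 11 (parent –)
  visit 9 (parent 11)
    visit 1 (parent 9)
      1–9: parent, skip
      visit 3 (parent 1)
        3–9: 9 visited and ≠ parent → cycle
Cycle: 9 – 1 – 3 – 9.

Yes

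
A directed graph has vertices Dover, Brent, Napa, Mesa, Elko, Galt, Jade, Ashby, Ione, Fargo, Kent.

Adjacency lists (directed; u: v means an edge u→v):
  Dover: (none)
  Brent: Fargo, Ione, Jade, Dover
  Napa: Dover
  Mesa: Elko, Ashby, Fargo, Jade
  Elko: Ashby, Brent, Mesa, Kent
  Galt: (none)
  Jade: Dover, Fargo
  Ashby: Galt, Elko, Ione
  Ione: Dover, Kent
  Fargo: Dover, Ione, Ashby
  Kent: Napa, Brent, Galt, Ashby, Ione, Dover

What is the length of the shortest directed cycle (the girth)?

For each vertex v, BFS finds the shortest path from v back to v.
The shortest such closed walk is Elko → Mesa → Elko, length 2.

2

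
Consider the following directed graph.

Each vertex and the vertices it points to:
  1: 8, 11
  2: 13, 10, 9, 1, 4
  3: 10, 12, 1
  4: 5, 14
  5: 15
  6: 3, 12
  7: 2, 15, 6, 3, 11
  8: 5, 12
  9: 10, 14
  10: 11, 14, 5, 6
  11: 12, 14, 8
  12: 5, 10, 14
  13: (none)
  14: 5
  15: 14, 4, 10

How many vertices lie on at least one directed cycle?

A vertex is on a directed cycle iff it belongs to a strongly connected component of size ≥ 2 (or has a self-loop).
The vertices on cycles are {1, 3, 4, 5, 6, 8, 10, 11, 12, 14, 15} — 11 in total.

11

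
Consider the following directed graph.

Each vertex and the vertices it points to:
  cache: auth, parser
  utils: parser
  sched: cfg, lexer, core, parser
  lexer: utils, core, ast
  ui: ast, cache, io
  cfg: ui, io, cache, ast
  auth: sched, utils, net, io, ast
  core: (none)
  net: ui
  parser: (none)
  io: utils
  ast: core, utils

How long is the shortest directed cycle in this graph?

4

For each vertex v, BFS finds the shortest path from v back to v.
The shortest such closed walk is cache → auth → sched → cfg → cache, length 4.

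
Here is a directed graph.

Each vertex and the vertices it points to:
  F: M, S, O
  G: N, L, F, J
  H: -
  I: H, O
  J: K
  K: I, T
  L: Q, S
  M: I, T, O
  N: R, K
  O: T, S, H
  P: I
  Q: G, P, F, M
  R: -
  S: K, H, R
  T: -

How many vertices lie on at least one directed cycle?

7

A vertex is on a directed cycle iff it belongs to a strongly connected component of size ≥ 2 (or has a self-loop).
The vertices on cycles are {G, I, K, L, O, Q, S} — 7 in total.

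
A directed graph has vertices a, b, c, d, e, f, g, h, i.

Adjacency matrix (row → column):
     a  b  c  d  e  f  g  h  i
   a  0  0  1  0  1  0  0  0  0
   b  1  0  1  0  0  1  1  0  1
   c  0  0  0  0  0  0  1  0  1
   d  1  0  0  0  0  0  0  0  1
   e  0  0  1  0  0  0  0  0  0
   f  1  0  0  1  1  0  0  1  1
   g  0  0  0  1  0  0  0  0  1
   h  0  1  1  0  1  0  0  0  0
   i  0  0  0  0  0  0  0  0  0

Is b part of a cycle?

Yes

b is on a cycle iff b can reach itself via ≥1 edge.
b → f → h → b — yes.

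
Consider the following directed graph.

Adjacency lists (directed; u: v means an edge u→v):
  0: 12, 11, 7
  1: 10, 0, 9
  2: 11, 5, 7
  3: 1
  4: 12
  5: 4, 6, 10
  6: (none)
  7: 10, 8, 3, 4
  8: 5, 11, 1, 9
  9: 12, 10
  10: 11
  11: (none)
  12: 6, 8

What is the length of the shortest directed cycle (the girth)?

3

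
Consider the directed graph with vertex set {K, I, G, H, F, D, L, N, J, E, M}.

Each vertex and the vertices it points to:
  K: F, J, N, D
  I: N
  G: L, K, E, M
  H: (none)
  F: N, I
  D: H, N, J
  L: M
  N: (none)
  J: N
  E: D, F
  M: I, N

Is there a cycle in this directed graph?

No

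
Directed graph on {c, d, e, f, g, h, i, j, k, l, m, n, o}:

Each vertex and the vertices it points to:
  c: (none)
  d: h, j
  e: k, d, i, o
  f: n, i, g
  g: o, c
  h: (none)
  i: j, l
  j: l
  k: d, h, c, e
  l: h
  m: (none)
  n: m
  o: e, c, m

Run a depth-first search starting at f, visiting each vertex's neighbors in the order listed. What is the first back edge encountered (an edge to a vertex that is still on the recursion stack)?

DFS from f (visiting each vertex's neighbors in the order listed); mark gray on enter, black on exit:
f gray
  n gray
    m gray
    m black
  n black
  i gray
    j gray
      l gray
        h gray
        h black
      l black
    j black
    i→l: l black — skip
  i black
  g gray
    o gray
      e gray
        k gray
          d gray
            d→h: h black — skip
            d→j: j black — skip
          d black
          k→h: h black — skip
          c gray
          c black
          k→e: e is gray → back edge
First back edge: k → e.

k->e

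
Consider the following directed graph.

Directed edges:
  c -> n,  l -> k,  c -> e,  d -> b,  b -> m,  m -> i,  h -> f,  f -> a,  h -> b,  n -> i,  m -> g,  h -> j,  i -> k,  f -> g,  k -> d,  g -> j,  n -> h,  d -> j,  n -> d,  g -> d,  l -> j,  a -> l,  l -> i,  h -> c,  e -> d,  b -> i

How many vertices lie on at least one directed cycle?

A vertex is on a directed cycle iff it belongs to a strongly connected component of size ≥ 2 (or has a self-loop).
The vertices on cycles are {b, c, d, g, h, i, k, m, n} — 9 in total.

9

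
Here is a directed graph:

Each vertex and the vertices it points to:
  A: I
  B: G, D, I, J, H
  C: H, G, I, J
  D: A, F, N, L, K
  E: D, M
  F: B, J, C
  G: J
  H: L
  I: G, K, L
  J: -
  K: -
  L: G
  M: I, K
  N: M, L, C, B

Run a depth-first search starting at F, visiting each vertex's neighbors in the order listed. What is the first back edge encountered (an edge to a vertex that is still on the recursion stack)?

D->F

DFS from F (visiting each vertex's neighbors in the order listed); mark gray on enter, black on exit:
F gray
  B gray
    G gray
      J gray
      J black
    G black
    D gray
      A gray
        I gray
          I→G: G black — skip
          K gray
          K black
          L gray
            L→G: G black — skip
          L black
        I black
      A black
      D→F: F is gray → back edge
First back edge: D → F.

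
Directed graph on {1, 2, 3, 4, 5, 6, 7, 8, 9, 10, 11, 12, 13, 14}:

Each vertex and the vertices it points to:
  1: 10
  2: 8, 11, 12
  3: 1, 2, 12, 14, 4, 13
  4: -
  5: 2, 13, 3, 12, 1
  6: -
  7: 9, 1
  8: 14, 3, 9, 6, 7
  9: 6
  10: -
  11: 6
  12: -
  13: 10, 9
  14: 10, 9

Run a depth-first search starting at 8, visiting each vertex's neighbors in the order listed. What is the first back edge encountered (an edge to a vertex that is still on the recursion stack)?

2→8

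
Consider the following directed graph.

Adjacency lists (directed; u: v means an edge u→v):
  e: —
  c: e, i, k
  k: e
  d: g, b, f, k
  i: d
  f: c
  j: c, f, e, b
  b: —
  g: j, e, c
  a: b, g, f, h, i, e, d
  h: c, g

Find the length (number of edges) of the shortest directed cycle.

For each vertex v, BFS finds the shortest path from v back to v.
The shortest such closed walk is i → d → g → c → i, length 4.

4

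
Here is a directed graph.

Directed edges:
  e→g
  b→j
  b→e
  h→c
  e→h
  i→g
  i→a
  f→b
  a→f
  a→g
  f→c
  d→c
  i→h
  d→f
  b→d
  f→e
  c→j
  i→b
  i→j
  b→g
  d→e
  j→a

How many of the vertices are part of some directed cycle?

A vertex is on a directed cycle iff it belongs to a strongly connected component of size ≥ 2 (or has a self-loop).
The vertices on cycles are {a, b, c, d, e, f, h, j} — 8 in total.

8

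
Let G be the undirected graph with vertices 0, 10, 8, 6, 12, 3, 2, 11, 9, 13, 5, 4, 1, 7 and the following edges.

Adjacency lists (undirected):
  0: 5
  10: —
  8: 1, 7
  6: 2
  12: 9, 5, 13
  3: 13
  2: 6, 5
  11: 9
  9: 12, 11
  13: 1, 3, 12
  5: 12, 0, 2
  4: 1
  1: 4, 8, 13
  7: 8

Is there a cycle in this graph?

DFS, tracking each vertex's parent; an edge to a visited non-parent vertex closes a cycle.
Start from 12:
visit 12 (parent –)
  visit 9 (parent 12)
    9–12: parent, skip
    visit 11 (parent 9)
      11–9: parent, skip
  visit 5 (parent 12)
    5–12: parent, skip
    visit 0 (parent 5)
      0–5: parent, skip
    visit 2 (parent 5)
      visit 6 (parent 2)
        6–2: parent, skip
      2–5: parent, skip
  visit 13 (parent 12)
    visit 1 (parent 13)
      visit 4 (parent 1)
        4–1: parent, skip
      visit 8 (parent 1)
        8–1: parent, skip
        visit 7 (parent 8)
          7–8: parent, skip
      1–13: parent, skip
    visit 3 (parent 13)
      3–13: parent, skip
    13–12: parent, skip
visit 10 (parent –)
No non-parent visited neighbor found — the graph is a forest.

No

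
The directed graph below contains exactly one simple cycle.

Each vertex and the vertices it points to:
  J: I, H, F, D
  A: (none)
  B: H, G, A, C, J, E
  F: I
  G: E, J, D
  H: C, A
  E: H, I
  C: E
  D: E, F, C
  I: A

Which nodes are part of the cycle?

C, E, H

DFS with gray/black marking from E:
E gray
  H gray
    C gray
      C→E: E is gray → back edge
Back edge closes the cycle E → H → C → E; its vertices are {C, E, H}.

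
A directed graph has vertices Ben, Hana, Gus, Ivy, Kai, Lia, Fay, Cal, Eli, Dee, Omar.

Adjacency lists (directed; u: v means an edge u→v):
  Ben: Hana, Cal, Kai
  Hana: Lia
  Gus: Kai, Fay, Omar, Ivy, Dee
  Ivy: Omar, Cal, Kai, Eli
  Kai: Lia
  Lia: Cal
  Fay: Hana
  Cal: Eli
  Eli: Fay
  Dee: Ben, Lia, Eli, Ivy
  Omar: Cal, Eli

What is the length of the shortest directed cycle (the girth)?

5

For each vertex v, BFS finds the shortest path from v back to v.
The shortest such closed walk is Fay → Hana → Lia → Cal → Eli → Fay, length 5.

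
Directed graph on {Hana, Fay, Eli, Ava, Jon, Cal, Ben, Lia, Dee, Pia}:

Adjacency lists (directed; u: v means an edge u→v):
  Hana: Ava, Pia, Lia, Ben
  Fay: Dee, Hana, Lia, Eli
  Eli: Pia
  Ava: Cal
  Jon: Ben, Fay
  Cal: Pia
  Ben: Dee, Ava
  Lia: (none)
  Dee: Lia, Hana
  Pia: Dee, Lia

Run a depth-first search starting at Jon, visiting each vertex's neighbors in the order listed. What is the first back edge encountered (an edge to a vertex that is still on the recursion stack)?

Pia→Dee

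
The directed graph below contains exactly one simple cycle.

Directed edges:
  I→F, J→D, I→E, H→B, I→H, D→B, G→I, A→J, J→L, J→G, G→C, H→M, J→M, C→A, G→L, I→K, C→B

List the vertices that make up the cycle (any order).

A, C, G, J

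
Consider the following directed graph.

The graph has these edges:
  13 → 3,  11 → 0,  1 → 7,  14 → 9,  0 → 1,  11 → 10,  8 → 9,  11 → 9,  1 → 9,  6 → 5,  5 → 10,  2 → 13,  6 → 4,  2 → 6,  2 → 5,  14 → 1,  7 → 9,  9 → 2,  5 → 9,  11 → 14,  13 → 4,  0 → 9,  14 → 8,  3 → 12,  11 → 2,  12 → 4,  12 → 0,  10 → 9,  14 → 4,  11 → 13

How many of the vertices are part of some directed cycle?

A vertex is on a directed cycle iff it belongs to a strongly connected component of size ≥ 2 (or has a self-loop).
The vertices on cycles are {0, 1, 2, 3, 5, 6, 7, 9, 10, 12, 13} — 11 in total.

11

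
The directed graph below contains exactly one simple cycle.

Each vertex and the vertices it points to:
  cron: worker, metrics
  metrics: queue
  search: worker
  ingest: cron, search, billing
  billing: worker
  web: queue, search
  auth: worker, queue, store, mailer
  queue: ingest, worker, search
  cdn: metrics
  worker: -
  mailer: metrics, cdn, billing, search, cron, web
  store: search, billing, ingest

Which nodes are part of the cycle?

cron, queue, ingest, metrics

DFS with gray/black marking from ingest:
ingest gray
  cron gray
    worker gray
    worker black
    metrics gray
      queue gray
        queue→ingest: ingest is gray → back edge
Back edge closes the cycle ingest → cron → metrics → queue → ingest; its vertices are {cron, queue, ingest, metrics}.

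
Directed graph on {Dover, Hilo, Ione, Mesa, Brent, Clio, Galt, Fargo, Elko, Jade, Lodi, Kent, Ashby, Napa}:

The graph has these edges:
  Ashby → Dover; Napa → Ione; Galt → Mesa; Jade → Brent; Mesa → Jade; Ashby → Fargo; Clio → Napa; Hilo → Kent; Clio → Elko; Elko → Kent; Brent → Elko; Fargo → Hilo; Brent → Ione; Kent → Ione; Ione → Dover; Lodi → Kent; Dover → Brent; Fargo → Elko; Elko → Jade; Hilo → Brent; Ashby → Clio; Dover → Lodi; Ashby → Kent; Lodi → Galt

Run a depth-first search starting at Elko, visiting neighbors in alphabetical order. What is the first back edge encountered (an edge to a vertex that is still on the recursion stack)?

Brent->Elko

DFS from Elko (visiting neighbors in alphabetical order); mark gray on enter, black on exit:
Elko gray
  Jade gray
    Brent gray
      Brent→Elko: Elko is gray → back edge
First back edge: Brent → Elko.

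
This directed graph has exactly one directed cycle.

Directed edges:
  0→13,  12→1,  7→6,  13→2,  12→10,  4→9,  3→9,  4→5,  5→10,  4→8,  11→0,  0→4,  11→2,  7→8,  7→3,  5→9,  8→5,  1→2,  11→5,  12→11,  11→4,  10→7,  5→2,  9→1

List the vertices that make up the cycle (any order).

DFS with gray/black marking from 10:
10 gray
  7 gray
    3 gray
      9 gray
        1 gray
          2 gray
          2 black
        1 black
      9 black
    3 black
    8 gray
      5 gray
        5→10: 10 is gray → back edge
Back edge closes the cycle 10 → 7 → 8 → 5 → 10; its vertices are {5, 7, 8, 10}.

5, 7, 8, 10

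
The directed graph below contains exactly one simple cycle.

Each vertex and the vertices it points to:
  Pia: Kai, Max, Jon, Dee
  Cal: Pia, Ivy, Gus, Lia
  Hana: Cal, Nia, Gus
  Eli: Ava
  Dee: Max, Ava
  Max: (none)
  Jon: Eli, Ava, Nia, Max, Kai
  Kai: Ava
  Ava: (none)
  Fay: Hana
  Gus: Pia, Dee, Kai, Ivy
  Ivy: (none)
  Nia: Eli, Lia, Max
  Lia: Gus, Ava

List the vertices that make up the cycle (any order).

Gus, Jon, Lia, Nia, Pia

DFS with gray/black marking from Lia:
Lia gray
  Gus gray
    Pia gray
      Kai gray
        Ava gray
        Ava black
      Kai black
      Max gray
      Max black
      Jon gray
        Eli gray
          Eli→Ava: Ava black — skip
        Eli black
        Jon→Ava: Ava black — skip
        Nia gray
          Nia→Eli: Eli black — skip
          Nia→Lia: Lia is gray → back edge
Back edge closes the cycle Lia → Gus → Pia → Jon → Nia → Lia; its vertices are {Gus, Jon, Lia, Nia, Pia}.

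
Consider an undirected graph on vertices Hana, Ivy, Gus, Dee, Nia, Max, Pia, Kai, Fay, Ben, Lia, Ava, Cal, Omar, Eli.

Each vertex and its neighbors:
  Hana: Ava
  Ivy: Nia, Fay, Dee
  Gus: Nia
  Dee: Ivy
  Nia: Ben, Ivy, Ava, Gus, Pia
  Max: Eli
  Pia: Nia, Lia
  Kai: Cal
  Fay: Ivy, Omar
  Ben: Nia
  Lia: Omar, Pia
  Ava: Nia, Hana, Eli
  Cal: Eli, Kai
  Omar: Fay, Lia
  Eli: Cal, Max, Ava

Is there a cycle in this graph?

Yes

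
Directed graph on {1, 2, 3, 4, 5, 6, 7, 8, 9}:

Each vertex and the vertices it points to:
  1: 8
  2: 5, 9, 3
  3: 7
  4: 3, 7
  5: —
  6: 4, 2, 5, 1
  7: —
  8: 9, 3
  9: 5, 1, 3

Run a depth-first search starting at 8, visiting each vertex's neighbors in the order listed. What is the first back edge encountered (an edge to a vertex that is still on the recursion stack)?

1→8

DFS from 8 (visiting each vertex's neighbors in the order listed); mark gray on enter, black on exit:
8 gray
  9 gray
    5 gray
    5 black
    1 gray
      1→8: 8 is gray → back edge
First back edge: 1 → 8.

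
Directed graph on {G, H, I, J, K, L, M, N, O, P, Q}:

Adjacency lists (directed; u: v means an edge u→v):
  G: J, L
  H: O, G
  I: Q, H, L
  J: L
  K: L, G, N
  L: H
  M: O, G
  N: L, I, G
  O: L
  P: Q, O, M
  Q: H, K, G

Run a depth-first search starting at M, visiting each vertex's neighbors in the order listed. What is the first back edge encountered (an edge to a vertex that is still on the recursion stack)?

H->O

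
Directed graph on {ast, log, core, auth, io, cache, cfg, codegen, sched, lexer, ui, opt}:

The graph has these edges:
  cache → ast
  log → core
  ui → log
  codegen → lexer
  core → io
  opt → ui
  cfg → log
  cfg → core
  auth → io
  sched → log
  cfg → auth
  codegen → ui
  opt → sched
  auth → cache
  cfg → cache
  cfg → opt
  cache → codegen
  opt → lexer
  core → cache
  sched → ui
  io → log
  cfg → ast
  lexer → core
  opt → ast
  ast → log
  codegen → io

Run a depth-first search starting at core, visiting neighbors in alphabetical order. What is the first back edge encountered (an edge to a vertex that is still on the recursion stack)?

log->core

DFS from core (visiting neighbors in alphabetical order); mark gray on enter, black on exit:
core gray
  cache gray
    ast gray
      log gray
        log→core: core is gray → back edge
First back edge: log → core.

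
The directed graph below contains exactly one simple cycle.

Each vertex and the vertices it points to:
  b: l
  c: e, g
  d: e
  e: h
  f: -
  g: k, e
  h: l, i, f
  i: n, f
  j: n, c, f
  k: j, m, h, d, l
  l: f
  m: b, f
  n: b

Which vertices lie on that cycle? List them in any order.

DFS with gray/black marking from g:
g gray
  k gray
    j gray
      n gray
        b gray
          l gray
            f gray
            f black
          l black
        b black
      n black
      c gray
        e gray
          h gray
            h→l: l black — skip
            i gray
              i→n: n black — skip
              i→f: f black — skip
            i black
            h→f: f black — skip
          h black
        e black
        c→g: g is gray → back edge
Back edge closes the cycle g → k → j → c → g; its vertices are {c, g, j, k}.

c, g, j, k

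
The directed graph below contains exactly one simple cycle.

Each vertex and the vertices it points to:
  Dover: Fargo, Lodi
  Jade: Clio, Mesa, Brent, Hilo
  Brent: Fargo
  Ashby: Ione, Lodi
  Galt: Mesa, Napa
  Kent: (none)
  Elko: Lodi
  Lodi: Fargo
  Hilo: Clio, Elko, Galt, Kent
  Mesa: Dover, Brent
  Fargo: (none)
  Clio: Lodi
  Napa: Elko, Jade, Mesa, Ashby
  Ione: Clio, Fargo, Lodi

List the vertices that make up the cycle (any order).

Galt, Hilo, Jade, Napa

DFS with gray/black marking from Galt:
Galt gray
  Mesa gray
    Dover gray
      Fargo gray
      Fargo black
      Lodi gray
        Lodi→Fargo: Fargo black — skip
      Lodi black
    Dover black
    Brent gray
      Brent→Fargo: Fargo black — skip
    Brent black
  Mesa black
  Napa gray
    Elko gray
      Elko→Lodi: Lodi black — skip
    Elko black
    Jade gray
      Clio gray
        Clio→Lodi: Lodi black — skip
      Clio black
      Jade→Mesa: Mesa black — skip
      Jade→Brent: Brent black — skip
      Hilo gray
        Hilo→Clio: Clio black — skip
        Hilo→Elko: Elko black — skip
        Hilo→Galt: Galt is gray → back edge
Back edge closes the cycle Galt → Napa → Jade → Hilo → Galt; its vertices are {Galt, Hilo, Jade, Napa}.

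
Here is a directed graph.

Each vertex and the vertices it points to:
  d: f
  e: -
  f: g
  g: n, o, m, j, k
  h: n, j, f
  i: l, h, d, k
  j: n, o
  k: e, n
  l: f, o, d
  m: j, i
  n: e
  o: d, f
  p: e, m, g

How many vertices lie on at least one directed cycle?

9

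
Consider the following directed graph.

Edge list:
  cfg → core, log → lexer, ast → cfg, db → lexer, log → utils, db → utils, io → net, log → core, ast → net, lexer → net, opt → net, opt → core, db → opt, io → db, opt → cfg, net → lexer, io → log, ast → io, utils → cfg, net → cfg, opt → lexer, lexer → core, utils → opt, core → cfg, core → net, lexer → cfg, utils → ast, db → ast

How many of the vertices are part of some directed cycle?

A vertex is on a directed cycle iff it belongs to a strongly connected component of size ≥ 2 (or has a self-loop).
The vertices on cycles are {db, io, ast, cfg, log, net, core, lexer, utils} — 9 in total.

9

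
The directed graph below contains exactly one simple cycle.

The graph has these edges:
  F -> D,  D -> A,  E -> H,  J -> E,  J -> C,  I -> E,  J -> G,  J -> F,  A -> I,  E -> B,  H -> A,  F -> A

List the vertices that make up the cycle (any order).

DFS with gray/black marking from E:
E gray
  B gray
  B black
  H gray
    A gray
      I gray
        I→E: E is gray → back edge
Back edge closes the cycle E → H → A → I → E; its vertices are {A, E, H, I}.

A, E, H, I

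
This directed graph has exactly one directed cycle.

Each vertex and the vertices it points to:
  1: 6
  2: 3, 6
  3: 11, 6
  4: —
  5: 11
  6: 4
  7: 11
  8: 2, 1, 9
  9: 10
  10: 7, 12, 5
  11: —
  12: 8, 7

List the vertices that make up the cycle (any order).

DFS with gray/black marking from 8:
8 gray
  2 gray
    3 gray
      11 gray
      11 black
      6 gray
        4 gray
        4 black
      6 black
    3 black
    2→6: 6 black — skip
  2 black
  1 gray
    1→6: 6 black — skip
  1 black
  9 gray
    10 gray
      7 gray
        7→11: 11 black — skip
      7 black
      12 gray
        12→8: 8 is gray → back edge
Back edge closes the cycle 8 → 9 → 10 → 12 → 8; its vertices are {8, 9, 10, 12}.

8, 9, 10, 12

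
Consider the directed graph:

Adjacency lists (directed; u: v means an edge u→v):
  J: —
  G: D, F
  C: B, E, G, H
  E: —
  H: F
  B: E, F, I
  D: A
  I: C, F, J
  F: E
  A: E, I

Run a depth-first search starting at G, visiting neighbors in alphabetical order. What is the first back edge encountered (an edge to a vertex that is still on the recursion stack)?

B->I

DFS from G (visiting neighbors in alphabetical order); mark gray on enter, black on exit:
G gray
  D gray
    A gray
      E gray
      E black
      I gray
        C gray
          B gray
            B→E: E black — skip
            F gray
              F→E: E black — skip
            F black
            B→I: I is gray → back edge
First back edge: B → I.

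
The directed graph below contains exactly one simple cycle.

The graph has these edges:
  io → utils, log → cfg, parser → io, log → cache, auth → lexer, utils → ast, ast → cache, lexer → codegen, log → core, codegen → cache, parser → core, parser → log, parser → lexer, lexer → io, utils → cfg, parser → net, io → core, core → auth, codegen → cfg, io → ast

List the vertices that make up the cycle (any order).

DFS with gray/black marking from lexer:
lexer gray
  codegen gray
    cfg gray
    cfg black
    cache gray
    cache black
  codegen black
  io gray
    ast gray
      ast→cache: cache black — skip
    ast black
    utils gray
      utils→ast: ast black — skip
      utils→cfg: cfg black — skip
    utils black
    core gray
      auth gray
        auth→lexer: lexer is gray → back edge
Back edge closes the cycle lexer → io → core → auth → lexer; its vertices are {io, auth, core, lexer}.

io, auth, core, lexer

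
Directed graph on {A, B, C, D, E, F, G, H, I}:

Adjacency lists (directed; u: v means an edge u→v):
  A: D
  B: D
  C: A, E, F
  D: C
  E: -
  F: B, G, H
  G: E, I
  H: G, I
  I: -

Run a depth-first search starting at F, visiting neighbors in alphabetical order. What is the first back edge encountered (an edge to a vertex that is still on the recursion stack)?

A→D

DFS from F (visiting neighbors in alphabetical order); mark gray on enter, black on exit:
F gray
  B gray
    D gray
      C gray
        A gray
          A→D: D is gray → back edge
First back edge: A → D.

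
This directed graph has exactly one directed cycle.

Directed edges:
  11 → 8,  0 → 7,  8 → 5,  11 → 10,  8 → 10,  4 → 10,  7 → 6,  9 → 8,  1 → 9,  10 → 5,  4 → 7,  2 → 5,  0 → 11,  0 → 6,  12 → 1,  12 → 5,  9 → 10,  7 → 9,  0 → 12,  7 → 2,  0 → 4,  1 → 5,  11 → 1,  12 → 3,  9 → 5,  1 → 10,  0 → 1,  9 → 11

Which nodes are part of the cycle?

1, 9, 11

DFS with gray/black marking from 9:
9 gray
  5 gray
  5 black
  11 gray
    1 gray
      1→9: 9 is gray → back edge
Back edge closes the cycle 9 → 11 → 1 → 9; its vertices are {1, 9, 11}.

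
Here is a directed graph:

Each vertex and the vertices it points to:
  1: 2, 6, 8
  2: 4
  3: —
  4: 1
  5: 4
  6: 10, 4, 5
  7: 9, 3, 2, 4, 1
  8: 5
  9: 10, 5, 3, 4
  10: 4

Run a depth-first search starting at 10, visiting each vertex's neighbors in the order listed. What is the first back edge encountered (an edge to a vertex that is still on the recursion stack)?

2->4

DFS from 10 (visiting each vertex's neighbors in the order listed); mark gray on enter, black on exit:
10 gray
  4 gray
    1 gray
      2 gray
        2→4: 4 is gray → back edge
First back edge: 2 → 4.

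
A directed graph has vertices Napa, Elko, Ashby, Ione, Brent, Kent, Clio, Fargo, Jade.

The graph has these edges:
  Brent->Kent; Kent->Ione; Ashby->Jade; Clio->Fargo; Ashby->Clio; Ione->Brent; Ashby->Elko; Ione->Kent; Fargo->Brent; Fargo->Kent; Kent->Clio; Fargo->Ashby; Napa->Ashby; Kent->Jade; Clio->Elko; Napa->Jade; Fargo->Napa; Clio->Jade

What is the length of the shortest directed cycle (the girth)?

2

For each vertex v, BFS finds the shortest path from v back to v.
The shortest such closed walk is Kent → Ione → Kent, length 2.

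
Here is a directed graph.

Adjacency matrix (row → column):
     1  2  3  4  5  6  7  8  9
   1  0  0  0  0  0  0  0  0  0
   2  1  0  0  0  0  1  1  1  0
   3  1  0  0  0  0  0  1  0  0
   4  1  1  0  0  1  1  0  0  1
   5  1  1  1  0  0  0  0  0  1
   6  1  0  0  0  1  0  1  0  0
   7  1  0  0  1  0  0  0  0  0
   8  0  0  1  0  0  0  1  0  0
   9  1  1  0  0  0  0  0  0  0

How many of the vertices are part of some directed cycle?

A vertex is on a directed cycle iff it belongs to a strongly connected component of size ≥ 2 (or has a self-loop).
The vertices on cycles are {2, 3, 4, 5, 6, 7, 8, 9} — 8 in total.

8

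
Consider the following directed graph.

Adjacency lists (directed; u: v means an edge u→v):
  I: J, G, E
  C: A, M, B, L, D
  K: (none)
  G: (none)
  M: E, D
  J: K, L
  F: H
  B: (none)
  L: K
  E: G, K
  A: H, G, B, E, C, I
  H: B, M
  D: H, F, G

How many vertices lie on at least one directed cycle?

6

A vertex is on a directed cycle iff it belongs to a strongly connected component of size ≥ 2 (or has a self-loop).
The vertices on cycles are {A, C, D, F, H, M} — 6 in total.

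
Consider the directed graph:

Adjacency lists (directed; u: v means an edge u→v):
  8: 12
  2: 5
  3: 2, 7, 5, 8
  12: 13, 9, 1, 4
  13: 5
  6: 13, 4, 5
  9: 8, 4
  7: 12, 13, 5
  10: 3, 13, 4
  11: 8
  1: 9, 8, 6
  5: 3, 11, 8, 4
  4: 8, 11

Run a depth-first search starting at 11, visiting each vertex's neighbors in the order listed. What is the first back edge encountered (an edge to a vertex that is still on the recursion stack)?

DFS from 11 (visiting each vertex's neighbors in the order listed); mark gray on enter, black on exit:
11 gray
  8 gray
    12 gray
      13 gray
        5 gray
          3 gray
            2 gray
              2→5: 5 is gray → back edge
First back edge: 2 → 5.

2→5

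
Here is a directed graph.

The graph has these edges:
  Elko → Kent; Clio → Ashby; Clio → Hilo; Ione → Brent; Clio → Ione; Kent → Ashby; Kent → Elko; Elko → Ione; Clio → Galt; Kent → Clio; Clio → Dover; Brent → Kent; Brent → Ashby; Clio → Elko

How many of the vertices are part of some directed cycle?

5

A vertex is on a directed cycle iff it belongs to a strongly connected component of size ≥ 2 (or has a self-loop).
The vertices on cycles are {Clio, Elko, Ione, Kent, Brent} — 5 in total.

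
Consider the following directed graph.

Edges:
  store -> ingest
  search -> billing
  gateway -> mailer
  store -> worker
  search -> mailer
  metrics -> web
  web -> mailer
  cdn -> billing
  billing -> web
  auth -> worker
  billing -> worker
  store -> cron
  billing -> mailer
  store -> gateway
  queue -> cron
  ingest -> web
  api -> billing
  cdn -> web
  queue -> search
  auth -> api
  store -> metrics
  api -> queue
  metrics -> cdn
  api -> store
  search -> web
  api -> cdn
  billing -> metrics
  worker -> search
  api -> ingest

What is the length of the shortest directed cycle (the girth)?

3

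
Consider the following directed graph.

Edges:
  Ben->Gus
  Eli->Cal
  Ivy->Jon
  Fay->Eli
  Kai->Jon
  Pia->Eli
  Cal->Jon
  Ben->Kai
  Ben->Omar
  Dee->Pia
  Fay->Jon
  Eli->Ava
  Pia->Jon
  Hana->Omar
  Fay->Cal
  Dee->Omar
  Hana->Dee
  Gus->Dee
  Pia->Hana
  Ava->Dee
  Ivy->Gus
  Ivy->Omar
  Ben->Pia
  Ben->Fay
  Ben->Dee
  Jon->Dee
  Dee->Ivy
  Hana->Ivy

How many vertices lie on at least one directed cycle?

9

A vertex is on a directed cycle iff it belongs to a strongly connected component of size ≥ 2 (or has a self-loop).
The vertices on cycles are {Ava, Cal, Dee, Eli, Gus, Ivy, Jon, Pia, Hana} — 9 in total.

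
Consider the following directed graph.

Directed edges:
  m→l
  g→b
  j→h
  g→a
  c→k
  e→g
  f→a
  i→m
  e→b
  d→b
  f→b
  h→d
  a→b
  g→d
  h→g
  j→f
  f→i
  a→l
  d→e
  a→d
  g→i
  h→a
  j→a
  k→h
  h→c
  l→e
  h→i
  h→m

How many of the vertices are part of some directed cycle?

A vertex is on a directed cycle iff it belongs to a strongly connected component of size ≥ 2 (or has a self-loop).
The vertices on cycles are {a, c, d, e, g, h, i, k, l, m} — 10 in total.

10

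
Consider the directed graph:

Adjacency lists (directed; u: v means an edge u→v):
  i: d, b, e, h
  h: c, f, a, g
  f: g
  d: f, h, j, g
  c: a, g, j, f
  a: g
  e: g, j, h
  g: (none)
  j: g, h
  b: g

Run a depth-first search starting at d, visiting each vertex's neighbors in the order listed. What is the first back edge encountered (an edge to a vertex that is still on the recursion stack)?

DFS from d (visiting each vertex's neighbors in the order listed); mark gray on enter, black on exit:
d gray
  f gray
    g gray
    g black
  f black
  h gray
    c gray
      a gray
        a→g: g black — skip
      a black
      c→g: g black — skip
      j gray
        j→g: g black — skip
        j→h: h is gray → back edge
First back edge: j → h.

j→h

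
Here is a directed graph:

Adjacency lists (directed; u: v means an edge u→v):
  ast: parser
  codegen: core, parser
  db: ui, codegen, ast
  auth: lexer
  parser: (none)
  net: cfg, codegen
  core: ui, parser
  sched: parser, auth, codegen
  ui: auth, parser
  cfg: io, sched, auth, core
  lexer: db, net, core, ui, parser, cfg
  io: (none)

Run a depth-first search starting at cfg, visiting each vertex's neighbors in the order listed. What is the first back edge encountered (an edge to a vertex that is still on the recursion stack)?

ui→auth

DFS from cfg (visiting each vertex's neighbors in the order listed); mark gray on enter, black on exit:
cfg gray
  io gray
  io black
  sched gray
    parser gray
    parser black
    auth gray
      lexer gray
        db gray
          ui gray
            ui→auth: auth is gray → back edge
First back edge: ui → auth.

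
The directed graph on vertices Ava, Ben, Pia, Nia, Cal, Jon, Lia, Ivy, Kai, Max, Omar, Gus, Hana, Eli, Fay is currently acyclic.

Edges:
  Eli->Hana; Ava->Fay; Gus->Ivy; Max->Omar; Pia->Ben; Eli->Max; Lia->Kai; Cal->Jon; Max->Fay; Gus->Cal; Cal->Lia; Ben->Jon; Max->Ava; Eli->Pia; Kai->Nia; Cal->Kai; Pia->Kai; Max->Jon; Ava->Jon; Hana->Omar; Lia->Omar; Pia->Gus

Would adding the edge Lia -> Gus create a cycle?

Yes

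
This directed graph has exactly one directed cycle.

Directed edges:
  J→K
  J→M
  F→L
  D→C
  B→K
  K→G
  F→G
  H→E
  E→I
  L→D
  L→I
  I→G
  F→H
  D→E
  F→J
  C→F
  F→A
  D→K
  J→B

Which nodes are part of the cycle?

C, D, F, L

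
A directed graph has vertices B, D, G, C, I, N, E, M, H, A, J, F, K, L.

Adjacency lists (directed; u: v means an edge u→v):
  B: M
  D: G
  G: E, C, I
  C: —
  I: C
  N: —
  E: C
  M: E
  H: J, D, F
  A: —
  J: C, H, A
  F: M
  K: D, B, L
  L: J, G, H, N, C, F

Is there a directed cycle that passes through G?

G lies on a cycle iff there is a path from G back to itself.
Exploring from G, it never reaches itself; equivalently, its strongly connected component is a singleton.

No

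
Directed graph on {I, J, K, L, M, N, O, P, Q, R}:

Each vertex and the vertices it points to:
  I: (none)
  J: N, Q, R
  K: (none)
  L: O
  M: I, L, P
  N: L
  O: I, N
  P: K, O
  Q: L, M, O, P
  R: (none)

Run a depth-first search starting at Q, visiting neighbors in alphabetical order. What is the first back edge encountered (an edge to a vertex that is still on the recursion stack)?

N→L

DFS from Q (visiting neighbors in alphabetical order); mark gray on enter, black on exit:
Q gray
  L gray
    O gray
      I gray
      I black
      N gray
        N→L: L is gray → back edge
First back edge: N → L.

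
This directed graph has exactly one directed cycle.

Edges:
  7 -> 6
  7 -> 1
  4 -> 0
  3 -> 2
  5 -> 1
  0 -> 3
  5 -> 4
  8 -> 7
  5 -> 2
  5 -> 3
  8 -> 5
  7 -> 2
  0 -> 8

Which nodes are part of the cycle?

0, 4, 5, 8

DFS with gray/black marking from 8:
8 gray
  5 gray
    1 gray
    1 black
    4 gray
      0 gray
        3 gray
          2 gray
          2 black
        3 black
        0→8: 8 is gray → back edge
Back edge closes the cycle 8 → 5 → 4 → 0 → 8; its vertices are {0, 4, 5, 8}.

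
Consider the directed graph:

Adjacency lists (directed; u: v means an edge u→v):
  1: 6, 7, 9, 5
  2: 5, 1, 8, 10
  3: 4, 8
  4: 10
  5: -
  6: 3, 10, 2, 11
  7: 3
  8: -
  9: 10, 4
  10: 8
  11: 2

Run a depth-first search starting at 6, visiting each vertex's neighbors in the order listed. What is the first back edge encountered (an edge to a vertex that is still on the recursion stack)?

DFS from 6 (visiting each vertex's neighbors in the order listed); mark gray on enter, black on exit:
6 gray
  3 gray
    4 gray
      10 gray
        8 gray
        8 black
      10 black
    4 black
    3→8: 8 black — skip
  3 black
  6→10: 10 black — skip
  2 gray
    5 gray
    5 black
    1 gray
      1→6: 6 is gray → back edge
First back edge: 1 → 6.

1→6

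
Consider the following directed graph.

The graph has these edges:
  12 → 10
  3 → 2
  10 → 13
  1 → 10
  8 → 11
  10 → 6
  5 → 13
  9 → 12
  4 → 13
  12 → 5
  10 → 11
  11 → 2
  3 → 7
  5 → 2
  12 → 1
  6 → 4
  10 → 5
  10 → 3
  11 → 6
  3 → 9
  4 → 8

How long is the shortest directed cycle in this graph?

4

For each vertex v, BFS finds the shortest path from v back to v.
The shortest such closed walk is 9 → 12 → 10 → 3 → 9, length 4.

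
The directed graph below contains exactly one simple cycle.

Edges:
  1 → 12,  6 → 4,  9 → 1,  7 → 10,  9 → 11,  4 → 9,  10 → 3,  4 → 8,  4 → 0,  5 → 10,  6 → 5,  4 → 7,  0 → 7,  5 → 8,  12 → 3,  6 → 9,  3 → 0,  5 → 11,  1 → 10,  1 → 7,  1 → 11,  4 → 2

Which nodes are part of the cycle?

0, 3, 7, 10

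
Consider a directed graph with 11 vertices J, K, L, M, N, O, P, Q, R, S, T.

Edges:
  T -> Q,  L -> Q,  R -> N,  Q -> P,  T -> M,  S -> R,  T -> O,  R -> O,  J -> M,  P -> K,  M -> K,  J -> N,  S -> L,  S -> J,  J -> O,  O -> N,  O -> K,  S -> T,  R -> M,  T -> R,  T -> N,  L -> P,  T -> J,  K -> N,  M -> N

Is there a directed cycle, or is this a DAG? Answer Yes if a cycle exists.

No

DFS with white/gray/black marking, starting from O:
O gray
  N gray
  N black
  K gray
    K→N: N black — skip
  K black
O black
J gray
  M gray
    M→N: N black — skip
    M→K: K black — skip
  M black
  J→O: O black — skip
  J→N: N black — skip
J black
L gray
  P gray
    P→K: K black — skip
  P black
  Q gray
    Q→P: P black — skip
  Q black
L black
R gray
  R→N: N black — skip
  R→M: M black — skip
  R→O: O black — skip
R black
S gray
  S→R: R black — skip
  T gray
    T→J: J black — skip
    T→N: N black — skip
    T→Q: Q black — skip
    T→R: R black — skip
    T→M: M black — skip
    T→O: O black — skip
  T black
  S→J: J black — skip
  S→L: L black — skip
S black
Every edge goes to a white or black vertex — no back edge, so the graph is acyclic.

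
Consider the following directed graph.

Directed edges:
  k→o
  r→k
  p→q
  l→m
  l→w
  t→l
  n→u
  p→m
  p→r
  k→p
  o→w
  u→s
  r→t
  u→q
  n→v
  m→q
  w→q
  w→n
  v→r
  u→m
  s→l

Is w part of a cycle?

Yes

w is on a cycle iff w can reach itself via ≥1 edge.
w → n → u → s → l → w — yes.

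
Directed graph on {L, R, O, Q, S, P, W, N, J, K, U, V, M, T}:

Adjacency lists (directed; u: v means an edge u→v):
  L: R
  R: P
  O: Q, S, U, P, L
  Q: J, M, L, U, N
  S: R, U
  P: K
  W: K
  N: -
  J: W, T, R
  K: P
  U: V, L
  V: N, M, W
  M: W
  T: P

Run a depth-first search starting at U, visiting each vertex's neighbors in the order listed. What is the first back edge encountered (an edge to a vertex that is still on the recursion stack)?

P->K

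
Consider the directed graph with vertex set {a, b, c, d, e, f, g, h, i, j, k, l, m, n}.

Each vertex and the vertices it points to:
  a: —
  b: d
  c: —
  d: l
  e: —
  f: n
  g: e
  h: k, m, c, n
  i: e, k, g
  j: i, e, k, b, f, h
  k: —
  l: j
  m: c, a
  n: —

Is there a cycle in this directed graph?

Yes

DFS with white/gray/black marking, starting from a:
a gray
a black
b gray
  d gray
    l gray
      j gray
        i gray
          e gray
          e black
          k gray
          k black
          g gray
            g→e: e black — skip
          g black
        i black
        j→e: e black — skip
        j→k: k black — skip
        j→b: b is gray → back edge
Back edge found, so a cycle exists: b → d → l → j → b.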